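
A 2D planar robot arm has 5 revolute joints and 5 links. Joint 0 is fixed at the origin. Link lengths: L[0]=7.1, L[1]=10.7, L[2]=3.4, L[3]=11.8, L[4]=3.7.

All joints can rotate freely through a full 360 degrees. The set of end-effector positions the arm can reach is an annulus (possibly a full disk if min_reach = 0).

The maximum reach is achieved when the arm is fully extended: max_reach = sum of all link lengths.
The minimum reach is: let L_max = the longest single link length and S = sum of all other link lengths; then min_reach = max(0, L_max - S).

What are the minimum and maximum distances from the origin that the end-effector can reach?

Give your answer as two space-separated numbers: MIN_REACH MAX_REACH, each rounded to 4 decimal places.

Link lengths: [7.1, 10.7, 3.4, 11.8, 3.7]
max_reach = 7.1 + 10.7 + 3.4 + 11.8 + 3.7 = 36.7
L_max = max([7.1, 10.7, 3.4, 11.8, 3.7]) = 11.8
S (sum of others) = 36.7 - 11.8 = 24.9
min_reach = max(0, 11.8 - 24.9) = max(0, -13.1) = 0

Answer: 0.0000 36.7000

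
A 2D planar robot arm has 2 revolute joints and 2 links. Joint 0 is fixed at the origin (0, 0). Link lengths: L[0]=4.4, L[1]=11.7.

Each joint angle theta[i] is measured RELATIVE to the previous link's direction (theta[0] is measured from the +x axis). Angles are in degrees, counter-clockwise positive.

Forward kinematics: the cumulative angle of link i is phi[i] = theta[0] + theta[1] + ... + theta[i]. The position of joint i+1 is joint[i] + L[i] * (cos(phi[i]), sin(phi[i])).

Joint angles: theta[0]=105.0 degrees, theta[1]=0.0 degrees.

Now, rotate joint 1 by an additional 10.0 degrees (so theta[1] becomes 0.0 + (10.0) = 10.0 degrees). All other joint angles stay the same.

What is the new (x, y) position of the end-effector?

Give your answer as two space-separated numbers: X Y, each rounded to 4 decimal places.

Answer: -6.0834 14.8539

Derivation:
joint[0] = (0.0000, 0.0000)  (base)
link 0: phi[0] = 105 = 105 deg
  cos(105 deg) = -0.2588, sin(105 deg) = 0.9659
  joint[1] = (0.0000, 0.0000) + 4.4 * (-0.2588, 0.9659) = (0.0000 + -1.1388, 0.0000 + 4.2501) = (-1.1388, 4.2501)
link 1: phi[1] = 105 + 10 = 115 deg
  cos(115 deg) = -0.4226, sin(115 deg) = 0.9063
  joint[2] = (-1.1388, 4.2501) + 11.7 * (-0.4226, 0.9063) = (-1.1388 + -4.9446, 4.2501 + 10.6038) = (-6.0834, 14.8539)
End effector: (-6.0834, 14.8539)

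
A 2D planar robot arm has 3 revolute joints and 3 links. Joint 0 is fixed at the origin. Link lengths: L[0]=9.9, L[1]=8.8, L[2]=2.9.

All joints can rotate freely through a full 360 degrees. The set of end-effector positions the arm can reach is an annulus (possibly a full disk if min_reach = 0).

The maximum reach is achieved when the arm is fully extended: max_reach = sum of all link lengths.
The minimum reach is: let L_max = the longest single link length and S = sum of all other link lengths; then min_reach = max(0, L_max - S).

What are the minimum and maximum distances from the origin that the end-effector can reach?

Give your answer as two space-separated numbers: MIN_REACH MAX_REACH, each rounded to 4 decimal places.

Answer: 0.0000 21.6000

Derivation:
Link lengths: [9.9, 8.8, 2.9]
max_reach = 9.9 + 8.8 + 2.9 = 21.6
L_max = max([9.9, 8.8, 2.9]) = 9.9
S (sum of others) = 21.6 - 9.9 = 11.7
min_reach = max(0, 9.9 - 11.7) = max(0, -1.8) = 0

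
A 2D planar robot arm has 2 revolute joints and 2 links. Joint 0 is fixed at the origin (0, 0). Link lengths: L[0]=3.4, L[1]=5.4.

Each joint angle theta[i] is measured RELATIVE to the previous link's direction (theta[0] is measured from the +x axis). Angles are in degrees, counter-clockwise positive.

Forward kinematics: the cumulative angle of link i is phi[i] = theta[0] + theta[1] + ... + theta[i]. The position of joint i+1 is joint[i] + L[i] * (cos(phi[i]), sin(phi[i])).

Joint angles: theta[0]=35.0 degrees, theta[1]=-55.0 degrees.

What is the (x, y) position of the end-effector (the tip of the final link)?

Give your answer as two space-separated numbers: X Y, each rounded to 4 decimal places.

joint[0] = (0.0000, 0.0000)  (base)
link 0: phi[0] = 35 = 35 deg
  cos(35 deg) = 0.8192, sin(35 deg) = 0.5736
  joint[1] = (0.0000, 0.0000) + 3.4 * (0.8192, 0.5736) = (0.0000 + 2.7851, 0.0000 + 1.9502) = (2.7851, 1.9502)
link 1: phi[1] = 35 + -55 = -20 deg
  cos(-20 deg) = 0.9397, sin(-20 deg) = -0.3420
  joint[2] = (2.7851, 1.9502) + 5.4 * (0.9397, -0.3420) = (2.7851 + 5.0743, 1.9502 + -1.8469) = (7.8595, 0.1033)
End effector: (7.8595, 0.1033)

Answer: 7.8595 0.1033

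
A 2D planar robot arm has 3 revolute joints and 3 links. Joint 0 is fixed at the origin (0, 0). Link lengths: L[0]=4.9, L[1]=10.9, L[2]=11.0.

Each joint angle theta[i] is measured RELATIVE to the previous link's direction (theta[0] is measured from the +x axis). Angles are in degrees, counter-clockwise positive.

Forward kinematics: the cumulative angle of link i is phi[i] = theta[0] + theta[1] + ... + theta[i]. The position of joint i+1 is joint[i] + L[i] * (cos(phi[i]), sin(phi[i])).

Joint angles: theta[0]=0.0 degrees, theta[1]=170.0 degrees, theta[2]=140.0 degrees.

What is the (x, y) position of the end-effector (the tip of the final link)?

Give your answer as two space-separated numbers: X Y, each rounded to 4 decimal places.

joint[0] = (0.0000, 0.0000)  (base)
link 0: phi[0] = 0 = 0 deg
  cos(0 deg) = 1.0000, sin(0 deg) = 0.0000
  joint[1] = (0.0000, 0.0000) + 4.9 * (1.0000, 0.0000) = (0.0000 + 4.9000, 0.0000 + 0.0000) = (4.9000, 0.0000)
link 1: phi[1] = 0 + 170 = 170 deg
  cos(170 deg) = -0.9848, sin(170 deg) = 0.1736
  joint[2] = (4.9000, 0.0000) + 10.9 * (-0.9848, 0.1736) = (4.9000 + -10.7344, 0.0000 + 1.8928) = (-5.8344, 1.8928)
link 2: phi[2] = 0 + 170 + 140 = 310 deg
  cos(310 deg) = 0.6428, sin(310 deg) = -0.7660
  joint[3] = (-5.8344, 1.8928) + 11 * (0.6428, -0.7660) = (-5.8344 + 7.0707, 1.8928 + -8.4265) = (1.2363, -6.5337)
End effector: (1.2363, -6.5337)

Answer: 1.2363 -6.5337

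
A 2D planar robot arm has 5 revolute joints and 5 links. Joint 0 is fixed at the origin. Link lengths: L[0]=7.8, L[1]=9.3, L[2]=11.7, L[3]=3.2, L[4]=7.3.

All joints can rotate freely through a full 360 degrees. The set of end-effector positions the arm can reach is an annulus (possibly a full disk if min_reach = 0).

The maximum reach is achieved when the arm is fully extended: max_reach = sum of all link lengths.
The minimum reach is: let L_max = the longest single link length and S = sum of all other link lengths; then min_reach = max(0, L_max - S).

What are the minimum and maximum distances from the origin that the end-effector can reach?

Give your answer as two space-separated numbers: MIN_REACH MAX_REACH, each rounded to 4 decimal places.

Link lengths: [7.8, 9.3, 11.7, 3.2, 7.3]
max_reach = 7.8 + 9.3 + 11.7 + 3.2 + 7.3 = 39.3
L_max = max([7.8, 9.3, 11.7, 3.2, 7.3]) = 11.7
S (sum of others) = 39.3 - 11.7 = 27.6
min_reach = max(0, 11.7 - 27.6) = max(0, -15.9) = 0

Answer: 0.0000 39.3000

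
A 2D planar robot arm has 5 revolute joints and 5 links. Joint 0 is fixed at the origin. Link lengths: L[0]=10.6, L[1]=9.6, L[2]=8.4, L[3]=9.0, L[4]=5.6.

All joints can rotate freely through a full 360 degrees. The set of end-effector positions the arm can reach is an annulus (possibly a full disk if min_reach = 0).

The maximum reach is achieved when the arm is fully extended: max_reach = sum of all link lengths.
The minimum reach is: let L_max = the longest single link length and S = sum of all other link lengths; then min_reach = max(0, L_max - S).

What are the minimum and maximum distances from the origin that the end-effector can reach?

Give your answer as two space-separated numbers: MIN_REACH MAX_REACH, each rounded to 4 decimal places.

Answer: 0.0000 43.2000

Derivation:
Link lengths: [10.6, 9.6, 8.4, 9.0, 5.6]
max_reach = 10.6 + 9.6 + 8.4 + 9 + 5.6 = 43.2
L_max = max([10.6, 9.6, 8.4, 9.0, 5.6]) = 10.6
S (sum of others) = 43.2 - 10.6 = 32.6
min_reach = max(0, 10.6 - 32.6) = max(0, -22) = 0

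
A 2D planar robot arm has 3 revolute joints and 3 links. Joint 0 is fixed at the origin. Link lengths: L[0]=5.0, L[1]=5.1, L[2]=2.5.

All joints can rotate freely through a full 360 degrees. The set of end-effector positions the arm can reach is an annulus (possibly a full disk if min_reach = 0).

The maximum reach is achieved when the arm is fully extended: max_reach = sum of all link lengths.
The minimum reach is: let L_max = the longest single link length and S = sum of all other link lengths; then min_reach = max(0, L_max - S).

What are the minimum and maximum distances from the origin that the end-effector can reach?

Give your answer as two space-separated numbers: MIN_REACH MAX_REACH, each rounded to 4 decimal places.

Answer: 0.0000 12.6000

Derivation:
Link lengths: [5.0, 5.1, 2.5]
max_reach = 5 + 5.1 + 2.5 = 12.6
L_max = max([5.0, 5.1, 2.5]) = 5.1
S (sum of others) = 12.6 - 5.1 = 7.5
min_reach = max(0, 5.1 - 7.5) = max(0, -2.4) = 0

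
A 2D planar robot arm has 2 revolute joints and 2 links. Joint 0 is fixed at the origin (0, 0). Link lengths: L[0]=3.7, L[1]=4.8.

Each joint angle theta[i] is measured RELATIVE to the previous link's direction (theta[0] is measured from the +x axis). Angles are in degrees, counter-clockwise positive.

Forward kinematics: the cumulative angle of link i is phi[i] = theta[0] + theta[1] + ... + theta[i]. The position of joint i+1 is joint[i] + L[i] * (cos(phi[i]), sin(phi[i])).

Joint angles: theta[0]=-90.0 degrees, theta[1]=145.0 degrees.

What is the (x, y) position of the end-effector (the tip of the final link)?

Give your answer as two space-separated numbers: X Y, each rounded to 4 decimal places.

Answer: 2.7532 0.2319

Derivation:
joint[0] = (0.0000, 0.0000)  (base)
link 0: phi[0] = -90 = -90 deg
  cos(-90 deg) = 0.0000, sin(-90 deg) = -1.0000
  joint[1] = (0.0000, 0.0000) + 3.7 * (0.0000, -1.0000) = (0.0000 + 0.0000, 0.0000 + -3.7000) = (0.0000, -3.7000)
link 1: phi[1] = -90 + 145 = 55 deg
  cos(55 deg) = 0.5736, sin(55 deg) = 0.8192
  joint[2] = (0.0000, -3.7000) + 4.8 * (0.5736, 0.8192) = (0.0000 + 2.7532, -3.7000 + 3.9319) = (2.7532, 0.2319)
End effector: (2.7532, 0.2319)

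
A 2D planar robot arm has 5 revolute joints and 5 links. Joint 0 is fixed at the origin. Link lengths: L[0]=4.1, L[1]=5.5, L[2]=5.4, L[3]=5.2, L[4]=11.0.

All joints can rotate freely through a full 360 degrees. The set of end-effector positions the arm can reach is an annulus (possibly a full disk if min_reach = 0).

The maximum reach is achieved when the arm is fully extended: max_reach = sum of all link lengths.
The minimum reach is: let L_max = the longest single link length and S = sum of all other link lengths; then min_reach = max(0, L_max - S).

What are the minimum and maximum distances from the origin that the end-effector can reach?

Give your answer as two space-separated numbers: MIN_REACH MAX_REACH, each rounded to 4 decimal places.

Answer: 0.0000 31.2000

Derivation:
Link lengths: [4.1, 5.5, 5.4, 5.2, 11.0]
max_reach = 4.1 + 5.5 + 5.4 + 5.2 + 11 = 31.2
L_max = max([4.1, 5.5, 5.4, 5.2, 11.0]) = 11
S (sum of others) = 31.2 - 11 = 20.2
min_reach = max(0, 11 - 20.2) = max(0, -9.2) = 0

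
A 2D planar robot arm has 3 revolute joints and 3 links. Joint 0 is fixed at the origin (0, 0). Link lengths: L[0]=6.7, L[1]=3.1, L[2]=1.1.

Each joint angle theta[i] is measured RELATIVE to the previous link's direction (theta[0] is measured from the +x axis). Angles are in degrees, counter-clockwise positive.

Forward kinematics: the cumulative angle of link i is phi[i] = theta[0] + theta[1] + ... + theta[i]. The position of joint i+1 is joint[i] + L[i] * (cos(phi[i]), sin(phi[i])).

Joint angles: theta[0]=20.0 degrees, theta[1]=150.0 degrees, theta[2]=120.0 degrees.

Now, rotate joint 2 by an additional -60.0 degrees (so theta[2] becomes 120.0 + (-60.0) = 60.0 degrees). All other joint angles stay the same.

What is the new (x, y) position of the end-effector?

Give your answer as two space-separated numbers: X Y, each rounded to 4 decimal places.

Answer: 2.5360 1.9872

Derivation:
joint[0] = (0.0000, 0.0000)  (base)
link 0: phi[0] = 20 = 20 deg
  cos(20 deg) = 0.9397, sin(20 deg) = 0.3420
  joint[1] = (0.0000, 0.0000) + 6.7 * (0.9397, 0.3420) = (0.0000 + 6.2959, 0.0000 + 2.2915) = (6.2959, 2.2915)
link 1: phi[1] = 20 + 150 = 170 deg
  cos(170 deg) = -0.9848, sin(170 deg) = 0.1736
  joint[2] = (6.2959, 2.2915) + 3.1 * (-0.9848, 0.1736) = (6.2959 + -3.0529, 2.2915 + 0.5383) = (3.2430, 2.8298)
link 2: phi[2] = 20 + 150 + 60 = 230 deg
  cos(230 deg) = -0.6428, sin(230 deg) = -0.7660
  joint[3] = (3.2430, 2.8298) + 1.1 * (-0.6428, -0.7660) = (3.2430 + -0.7071, 2.8298 + -0.8426) = (2.5360, 1.9872)
End effector: (2.5360, 1.9872)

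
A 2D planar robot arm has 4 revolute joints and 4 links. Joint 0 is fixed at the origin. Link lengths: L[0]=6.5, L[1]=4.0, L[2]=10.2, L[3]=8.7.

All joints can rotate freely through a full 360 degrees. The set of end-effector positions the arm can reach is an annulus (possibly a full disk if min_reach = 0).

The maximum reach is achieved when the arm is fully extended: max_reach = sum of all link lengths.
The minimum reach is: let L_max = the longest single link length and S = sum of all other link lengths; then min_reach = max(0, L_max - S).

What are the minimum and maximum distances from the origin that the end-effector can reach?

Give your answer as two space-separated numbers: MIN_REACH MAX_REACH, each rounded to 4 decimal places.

Answer: 0.0000 29.4000

Derivation:
Link lengths: [6.5, 4.0, 10.2, 8.7]
max_reach = 6.5 + 4 + 10.2 + 8.7 = 29.4
L_max = max([6.5, 4.0, 10.2, 8.7]) = 10.2
S (sum of others) = 29.4 - 10.2 = 19.2
min_reach = max(0, 10.2 - 19.2) = max(0, -9) = 0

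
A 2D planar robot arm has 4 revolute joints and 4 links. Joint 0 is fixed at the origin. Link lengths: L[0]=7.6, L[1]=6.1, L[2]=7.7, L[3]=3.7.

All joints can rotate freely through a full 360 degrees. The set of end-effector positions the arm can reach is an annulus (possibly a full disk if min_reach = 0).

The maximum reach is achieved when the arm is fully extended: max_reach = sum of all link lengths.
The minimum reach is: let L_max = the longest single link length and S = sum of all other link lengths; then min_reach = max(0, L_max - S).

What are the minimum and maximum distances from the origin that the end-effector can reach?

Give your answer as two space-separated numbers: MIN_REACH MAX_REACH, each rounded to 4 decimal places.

Link lengths: [7.6, 6.1, 7.7, 3.7]
max_reach = 7.6 + 6.1 + 7.7 + 3.7 = 25.1
L_max = max([7.6, 6.1, 7.7, 3.7]) = 7.7
S (sum of others) = 25.1 - 7.7 = 17.4
min_reach = max(0, 7.7 - 17.4) = max(0, -9.7) = 0

Answer: 0.0000 25.1000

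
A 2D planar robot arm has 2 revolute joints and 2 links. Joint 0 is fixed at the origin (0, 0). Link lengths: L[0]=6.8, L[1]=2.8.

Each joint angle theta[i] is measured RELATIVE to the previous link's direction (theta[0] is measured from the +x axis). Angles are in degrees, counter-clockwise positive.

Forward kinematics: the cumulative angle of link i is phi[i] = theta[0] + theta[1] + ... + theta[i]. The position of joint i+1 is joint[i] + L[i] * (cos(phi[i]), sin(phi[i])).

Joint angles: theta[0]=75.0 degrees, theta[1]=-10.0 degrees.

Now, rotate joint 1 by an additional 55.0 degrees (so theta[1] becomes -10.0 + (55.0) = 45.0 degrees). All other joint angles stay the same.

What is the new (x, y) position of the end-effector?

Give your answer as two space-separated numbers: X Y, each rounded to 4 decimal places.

joint[0] = (0.0000, 0.0000)  (base)
link 0: phi[0] = 75 = 75 deg
  cos(75 deg) = 0.2588, sin(75 deg) = 0.9659
  joint[1] = (0.0000, 0.0000) + 6.8 * (0.2588, 0.9659) = (0.0000 + 1.7600, 0.0000 + 6.5683) = (1.7600, 6.5683)
link 1: phi[1] = 75 + 45 = 120 deg
  cos(120 deg) = -0.5000, sin(120 deg) = 0.8660
  joint[2] = (1.7600, 6.5683) + 2.8 * (-0.5000, 0.8660) = (1.7600 + -1.4000, 6.5683 + 2.4249) = (0.3600, 8.9932)
End effector: (0.3600, 8.9932)

Answer: 0.3600 8.9932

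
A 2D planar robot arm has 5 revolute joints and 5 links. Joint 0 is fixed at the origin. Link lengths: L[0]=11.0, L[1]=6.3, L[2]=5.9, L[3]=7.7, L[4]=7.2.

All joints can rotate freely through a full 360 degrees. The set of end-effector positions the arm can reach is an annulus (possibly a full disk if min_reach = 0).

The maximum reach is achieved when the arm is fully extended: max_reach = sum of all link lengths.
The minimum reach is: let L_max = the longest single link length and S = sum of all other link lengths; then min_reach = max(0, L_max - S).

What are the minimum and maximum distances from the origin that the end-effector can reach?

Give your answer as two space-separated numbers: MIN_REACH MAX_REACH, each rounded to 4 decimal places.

Answer: 0.0000 38.1000

Derivation:
Link lengths: [11.0, 6.3, 5.9, 7.7, 7.2]
max_reach = 11 + 6.3 + 5.9 + 7.7 + 7.2 = 38.1
L_max = max([11.0, 6.3, 5.9, 7.7, 7.2]) = 11
S (sum of others) = 38.1 - 11 = 27.1
min_reach = max(0, 11 - 27.1) = max(0, -16.1) = 0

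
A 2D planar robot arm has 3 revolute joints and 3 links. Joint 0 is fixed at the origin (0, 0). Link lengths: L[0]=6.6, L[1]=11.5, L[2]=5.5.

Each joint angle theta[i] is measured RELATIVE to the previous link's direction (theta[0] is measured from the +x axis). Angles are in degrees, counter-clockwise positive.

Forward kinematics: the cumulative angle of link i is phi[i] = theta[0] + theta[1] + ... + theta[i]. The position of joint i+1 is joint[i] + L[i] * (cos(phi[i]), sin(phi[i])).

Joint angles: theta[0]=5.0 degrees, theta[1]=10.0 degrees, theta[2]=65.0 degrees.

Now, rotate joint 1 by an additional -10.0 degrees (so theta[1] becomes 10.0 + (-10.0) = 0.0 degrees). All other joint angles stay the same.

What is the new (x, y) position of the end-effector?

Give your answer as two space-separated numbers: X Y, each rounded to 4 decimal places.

joint[0] = (0.0000, 0.0000)  (base)
link 0: phi[0] = 5 = 5 deg
  cos(5 deg) = 0.9962, sin(5 deg) = 0.0872
  joint[1] = (0.0000, 0.0000) + 6.6 * (0.9962, 0.0872) = (0.0000 + 6.5749, 0.0000 + 0.5752) = (6.5749, 0.5752)
link 1: phi[1] = 5 + 0 = 5 deg
  cos(5 deg) = 0.9962, sin(5 deg) = 0.0872
  joint[2] = (6.5749, 0.5752) + 11.5 * (0.9962, 0.0872) = (6.5749 + 11.4562, 0.5752 + 1.0023) = (18.0311, 1.5775)
link 2: phi[2] = 5 + 0 + 65 = 70 deg
  cos(70 deg) = 0.3420, sin(70 deg) = 0.9397
  joint[3] = (18.0311, 1.5775) + 5.5 * (0.3420, 0.9397) = (18.0311 + 1.8811, 1.5775 + 5.1683) = (19.9122, 6.7458)
End effector: (19.9122, 6.7458)

Answer: 19.9122 6.7458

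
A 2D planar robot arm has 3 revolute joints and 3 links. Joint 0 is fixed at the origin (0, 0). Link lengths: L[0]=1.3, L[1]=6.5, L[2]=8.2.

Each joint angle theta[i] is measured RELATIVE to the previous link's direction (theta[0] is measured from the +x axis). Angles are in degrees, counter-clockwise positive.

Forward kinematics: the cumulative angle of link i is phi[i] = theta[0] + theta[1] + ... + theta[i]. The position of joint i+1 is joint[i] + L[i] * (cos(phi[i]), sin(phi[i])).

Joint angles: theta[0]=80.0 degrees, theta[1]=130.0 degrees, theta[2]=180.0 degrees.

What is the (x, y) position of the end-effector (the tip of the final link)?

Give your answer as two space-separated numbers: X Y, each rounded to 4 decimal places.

joint[0] = (0.0000, 0.0000)  (base)
link 0: phi[0] = 80 = 80 deg
  cos(80 deg) = 0.1736, sin(80 deg) = 0.9848
  joint[1] = (0.0000, 0.0000) + 1.3 * (0.1736, 0.9848) = (0.0000 + 0.2257, 0.0000 + 1.2803) = (0.2257, 1.2803)
link 1: phi[1] = 80 + 130 = 210 deg
  cos(210 deg) = -0.8660, sin(210 deg) = -0.5000
  joint[2] = (0.2257, 1.2803) + 6.5 * (-0.8660, -0.5000) = (0.2257 + -5.6292, 1.2803 + -3.2500) = (-5.4034, -1.9697)
link 2: phi[2] = 80 + 130 + 180 = 390 deg
  cos(390 deg) = 0.8660, sin(390 deg) = 0.5000
  joint[3] = (-5.4034, -1.9697) + 8.2 * (0.8660, 0.5000) = (-5.4034 + 7.1014, -1.9697 + 4.1000) = (1.6980, 2.1303)
End effector: (1.6980, 2.1303)

Answer: 1.6980 2.1303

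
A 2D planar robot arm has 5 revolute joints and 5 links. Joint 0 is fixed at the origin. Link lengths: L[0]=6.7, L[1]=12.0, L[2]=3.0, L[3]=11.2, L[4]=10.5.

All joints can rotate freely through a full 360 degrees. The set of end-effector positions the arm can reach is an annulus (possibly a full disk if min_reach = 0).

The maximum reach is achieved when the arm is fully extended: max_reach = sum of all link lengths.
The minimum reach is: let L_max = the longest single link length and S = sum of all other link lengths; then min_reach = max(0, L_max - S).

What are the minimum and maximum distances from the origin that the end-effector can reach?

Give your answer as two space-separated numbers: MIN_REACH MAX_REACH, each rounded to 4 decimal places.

Answer: 0.0000 43.4000

Derivation:
Link lengths: [6.7, 12.0, 3.0, 11.2, 10.5]
max_reach = 6.7 + 12 + 3 + 11.2 + 10.5 = 43.4
L_max = max([6.7, 12.0, 3.0, 11.2, 10.5]) = 12
S (sum of others) = 43.4 - 12 = 31.4
min_reach = max(0, 12 - 31.4) = max(0, -19.4) = 0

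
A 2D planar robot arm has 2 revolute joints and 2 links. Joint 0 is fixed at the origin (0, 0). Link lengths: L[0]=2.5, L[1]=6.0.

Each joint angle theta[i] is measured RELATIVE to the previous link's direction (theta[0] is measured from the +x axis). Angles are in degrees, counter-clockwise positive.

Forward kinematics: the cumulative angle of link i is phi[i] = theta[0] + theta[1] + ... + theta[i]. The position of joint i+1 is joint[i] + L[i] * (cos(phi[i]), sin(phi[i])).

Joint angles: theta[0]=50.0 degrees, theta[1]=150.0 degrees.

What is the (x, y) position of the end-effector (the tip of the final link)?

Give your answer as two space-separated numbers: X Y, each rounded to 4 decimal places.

joint[0] = (0.0000, 0.0000)  (base)
link 0: phi[0] = 50 = 50 deg
  cos(50 deg) = 0.6428, sin(50 deg) = 0.7660
  joint[1] = (0.0000, 0.0000) + 2.5 * (0.6428, 0.7660) = (0.0000 + 1.6070, 0.0000 + 1.9151) = (1.6070, 1.9151)
link 1: phi[1] = 50 + 150 = 200 deg
  cos(200 deg) = -0.9397, sin(200 deg) = -0.3420
  joint[2] = (1.6070, 1.9151) + 6 * (-0.9397, -0.3420) = (1.6070 + -5.6382, 1.9151 + -2.0521) = (-4.0312, -0.1370)
End effector: (-4.0312, -0.1370)

Answer: -4.0312 -0.1370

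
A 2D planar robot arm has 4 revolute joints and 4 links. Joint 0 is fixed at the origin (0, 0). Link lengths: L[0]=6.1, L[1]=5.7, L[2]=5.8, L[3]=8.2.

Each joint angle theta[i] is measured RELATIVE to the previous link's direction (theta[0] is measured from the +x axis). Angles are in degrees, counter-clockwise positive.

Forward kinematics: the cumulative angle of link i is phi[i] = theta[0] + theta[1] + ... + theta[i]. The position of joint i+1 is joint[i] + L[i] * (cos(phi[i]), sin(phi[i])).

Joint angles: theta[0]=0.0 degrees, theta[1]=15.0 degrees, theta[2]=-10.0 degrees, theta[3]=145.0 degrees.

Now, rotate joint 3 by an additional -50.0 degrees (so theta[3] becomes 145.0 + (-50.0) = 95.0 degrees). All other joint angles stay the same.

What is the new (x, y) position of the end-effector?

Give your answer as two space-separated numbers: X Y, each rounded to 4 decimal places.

joint[0] = (0.0000, 0.0000)  (base)
link 0: phi[0] = 0 = 0 deg
  cos(0 deg) = 1.0000, sin(0 deg) = 0.0000
  joint[1] = (0.0000, 0.0000) + 6.1 * (1.0000, 0.0000) = (0.0000 + 6.1000, 0.0000 + 0.0000) = (6.1000, 0.0000)
link 1: phi[1] = 0 + 15 = 15 deg
  cos(15 deg) = 0.9659, sin(15 deg) = 0.2588
  joint[2] = (6.1000, 0.0000) + 5.7 * (0.9659, 0.2588) = (6.1000 + 5.5058, 0.0000 + 1.4753) = (11.6058, 1.4753)
link 2: phi[2] = 0 + 15 + -10 = 5 deg
  cos(5 deg) = 0.9962, sin(5 deg) = 0.0872
  joint[3] = (11.6058, 1.4753) + 5.8 * (0.9962, 0.0872) = (11.6058 + 5.7779, 1.4753 + 0.5055) = (17.3837, 1.9808)
link 3: phi[3] = 0 + 15 + -10 + 95 = 100 deg
  cos(100 deg) = -0.1736, sin(100 deg) = 0.9848
  joint[4] = (17.3837, 1.9808) + 8.2 * (-0.1736, 0.9848) = (17.3837 + -1.4239, 1.9808 + 8.0754) = (15.9598, 10.0562)
End effector: (15.9598, 10.0562)

Answer: 15.9598 10.0562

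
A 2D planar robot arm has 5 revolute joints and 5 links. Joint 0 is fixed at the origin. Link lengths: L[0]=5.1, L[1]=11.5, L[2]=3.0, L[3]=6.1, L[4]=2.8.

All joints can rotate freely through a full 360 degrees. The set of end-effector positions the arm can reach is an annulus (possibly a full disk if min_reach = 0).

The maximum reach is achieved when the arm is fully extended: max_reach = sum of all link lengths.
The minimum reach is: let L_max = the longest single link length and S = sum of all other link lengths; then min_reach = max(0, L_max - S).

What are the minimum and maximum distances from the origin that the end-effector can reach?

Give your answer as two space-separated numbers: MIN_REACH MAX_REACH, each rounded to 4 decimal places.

Link lengths: [5.1, 11.5, 3.0, 6.1, 2.8]
max_reach = 5.1 + 11.5 + 3 + 6.1 + 2.8 = 28.5
L_max = max([5.1, 11.5, 3.0, 6.1, 2.8]) = 11.5
S (sum of others) = 28.5 - 11.5 = 17
min_reach = max(0, 11.5 - 17) = max(0, -5.5) = 0

Answer: 0.0000 28.5000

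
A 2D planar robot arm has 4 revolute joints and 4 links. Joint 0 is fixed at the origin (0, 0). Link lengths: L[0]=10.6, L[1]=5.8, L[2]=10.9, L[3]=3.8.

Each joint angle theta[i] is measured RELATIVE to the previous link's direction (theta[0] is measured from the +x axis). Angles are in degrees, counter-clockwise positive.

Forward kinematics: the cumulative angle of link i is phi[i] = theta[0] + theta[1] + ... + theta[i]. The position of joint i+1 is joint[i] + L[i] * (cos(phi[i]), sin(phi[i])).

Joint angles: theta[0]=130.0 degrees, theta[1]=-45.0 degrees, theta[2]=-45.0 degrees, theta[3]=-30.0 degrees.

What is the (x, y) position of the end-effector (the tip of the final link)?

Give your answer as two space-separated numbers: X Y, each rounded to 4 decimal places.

joint[0] = (0.0000, 0.0000)  (base)
link 0: phi[0] = 130 = 130 deg
  cos(130 deg) = -0.6428, sin(130 deg) = 0.7660
  joint[1] = (0.0000, 0.0000) + 10.6 * (-0.6428, 0.7660) = (0.0000 + -6.8135, 0.0000 + 8.1201) = (-6.8135, 8.1201)
link 1: phi[1] = 130 + -45 = 85 deg
  cos(85 deg) = 0.0872, sin(85 deg) = 0.9962
  joint[2] = (-6.8135, 8.1201) + 5.8 * (0.0872, 0.9962) = (-6.8135 + 0.5055, 8.1201 + 5.7779) = (-6.3080, 13.8980)
link 2: phi[2] = 130 + -45 + -45 = 40 deg
  cos(40 deg) = 0.7660, sin(40 deg) = 0.6428
  joint[3] = (-6.3080, 13.8980) + 10.9 * (0.7660, 0.6428) = (-6.3080 + 8.3499, 13.8980 + 7.0064) = (2.0418, 20.9044)
link 3: phi[3] = 130 + -45 + -45 + -30 = 10 deg
  cos(10 deg) = 0.9848, sin(10 deg) = 0.1736
  joint[4] = (2.0418, 20.9044) + 3.8 * (0.9848, 0.1736) = (2.0418 + 3.7423, 20.9044 + 0.6599) = (5.7841, 21.5642)
End effector: (5.7841, 21.5642)

Answer: 5.7841 21.5642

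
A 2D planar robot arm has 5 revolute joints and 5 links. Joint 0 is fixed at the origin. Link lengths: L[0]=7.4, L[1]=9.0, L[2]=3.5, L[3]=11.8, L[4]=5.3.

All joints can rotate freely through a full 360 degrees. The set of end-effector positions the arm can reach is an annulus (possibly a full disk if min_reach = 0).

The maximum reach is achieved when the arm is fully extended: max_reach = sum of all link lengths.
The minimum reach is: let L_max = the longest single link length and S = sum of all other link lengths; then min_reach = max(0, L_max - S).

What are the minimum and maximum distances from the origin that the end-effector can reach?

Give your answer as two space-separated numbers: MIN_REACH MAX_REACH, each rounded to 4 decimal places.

Link lengths: [7.4, 9.0, 3.5, 11.8, 5.3]
max_reach = 7.4 + 9 + 3.5 + 11.8 + 5.3 = 37
L_max = max([7.4, 9.0, 3.5, 11.8, 5.3]) = 11.8
S (sum of others) = 37 - 11.8 = 25.2
min_reach = max(0, 11.8 - 25.2) = max(0, -13.4) = 0

Answer: 0.0000 37.0000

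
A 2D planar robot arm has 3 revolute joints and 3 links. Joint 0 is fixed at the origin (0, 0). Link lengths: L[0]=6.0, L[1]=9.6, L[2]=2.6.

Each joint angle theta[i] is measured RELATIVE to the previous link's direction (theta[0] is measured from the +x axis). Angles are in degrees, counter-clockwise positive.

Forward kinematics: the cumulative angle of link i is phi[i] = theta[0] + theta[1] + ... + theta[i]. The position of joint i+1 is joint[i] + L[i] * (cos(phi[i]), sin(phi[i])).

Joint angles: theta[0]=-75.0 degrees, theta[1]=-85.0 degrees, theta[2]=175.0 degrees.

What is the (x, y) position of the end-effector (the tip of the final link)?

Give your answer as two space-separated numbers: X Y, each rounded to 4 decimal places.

joint[0] = (0.0000, 0.0000)  (base)
link 0: phi[0] = -75 = -75 deg
  cos(-75 deg) = 0.2588, sin(-75 deg) = -0.9659
  joint[1] = (0.0000, 0.0000) + 6 * (0.2588, -0.9659) = (0.0000 + 1.5529, 0.0000 + -5.7956) = (1.5529, -5.7956)
link 1: phi[1] = -75 + -85 = -160 deg
  cos(-160 deg) = -0.9397, sin(-160 deg) = -0.3420
  joint[2] = (1.5529, -5.7956) + 9.6 * (-0.9397, -0.3420) = (1.5529 + -9.0210, -5.7956 + -3.2834) = (-7.4681, -9.0789)
link 2: phi[2] = -75 + -85 + 175 = 15 deg
  cos(15 deg) = 0.9659, sin(15 deg) = 0.2588
  joint[3] = (-7.4681, -9.0789) + 2.6 * (0.9659, 0.2588) = (-7.4681 + 2.5114, -9.0789 + 0.6729) = (-4.9567, -8.4060)
End effector: (-4.9567, -8.4060)

Answer: -4.9567 -8.4060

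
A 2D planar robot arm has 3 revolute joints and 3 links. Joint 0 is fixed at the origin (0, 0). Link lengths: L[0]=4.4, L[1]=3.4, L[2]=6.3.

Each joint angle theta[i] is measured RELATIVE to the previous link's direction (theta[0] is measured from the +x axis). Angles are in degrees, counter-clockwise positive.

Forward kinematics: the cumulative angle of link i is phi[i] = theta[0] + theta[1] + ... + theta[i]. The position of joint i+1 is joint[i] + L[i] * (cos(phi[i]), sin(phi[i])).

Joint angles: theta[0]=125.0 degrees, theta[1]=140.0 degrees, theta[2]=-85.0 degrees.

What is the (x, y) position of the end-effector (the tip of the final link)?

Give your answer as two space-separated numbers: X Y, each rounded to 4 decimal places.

Answer: -9.1201 0.2172

Derivation:
joint[0] = (0.0000, 0.0000)  (base)
link 0: phi[0] = 125 = 125 deg
  cos(125 deg) = -0.5736, sin(125 deg) = 0.8192
  joint[1] = (0.0000, 0.0000) + 4.4 * (-0.5736, 0.8192) = (0.0000 + -2.5237, 0.0000 + 3.6043) = (-2.5237, 3.6043)
link 1: phi[1] = 125 + 140 = 265 deg
  cos(265 deg) = -0.0872, sin(265 deg) = -0.9962
  joint[2] = (-2.5237, 3.6043) + 3.4 * (-0.0872, -0.9962) = (-2.5237 + -0.2963, 3.6043 + -3.3871) = (-2.8201, 0.2172)
link 2: phi[2] = 125 + 140 + -85 = 180 deg
  cos(180 deg) = -1.0000, sin(180 deg) = 0.0000
  joint[3] = (-2.8201, 0.2172) + 6.3 * (-1.0000, 0.0000) = (-2.8201 + -6.3000, 0.2172 + 0.0000) = (-9.1201, 0.2172)
End effector: (-9.1201, 0.2172)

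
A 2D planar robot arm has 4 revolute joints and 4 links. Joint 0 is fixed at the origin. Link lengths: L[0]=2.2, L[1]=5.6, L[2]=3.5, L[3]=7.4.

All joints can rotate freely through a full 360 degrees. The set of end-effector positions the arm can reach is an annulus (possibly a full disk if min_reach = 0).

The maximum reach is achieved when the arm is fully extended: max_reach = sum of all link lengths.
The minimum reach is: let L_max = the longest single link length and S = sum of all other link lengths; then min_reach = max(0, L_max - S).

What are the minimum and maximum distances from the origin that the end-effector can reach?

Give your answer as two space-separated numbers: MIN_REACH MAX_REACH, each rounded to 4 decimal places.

Answer: 0.0000 18.7000

Derivation:
Link lengths: [2.2, 5.6, 3.5, 7.4]
max_reach = 2.2 + 5.6 + 3.5 + 7.4 = 18.7
L_max = max([2.2, 5.6, 3.5, 7.4]) = 7.4
S (sum of others) = 18.7 - 7.4 = 11.3
min_reach = max(0, 7.4 - 11.3) = max(0, -3.9) = 0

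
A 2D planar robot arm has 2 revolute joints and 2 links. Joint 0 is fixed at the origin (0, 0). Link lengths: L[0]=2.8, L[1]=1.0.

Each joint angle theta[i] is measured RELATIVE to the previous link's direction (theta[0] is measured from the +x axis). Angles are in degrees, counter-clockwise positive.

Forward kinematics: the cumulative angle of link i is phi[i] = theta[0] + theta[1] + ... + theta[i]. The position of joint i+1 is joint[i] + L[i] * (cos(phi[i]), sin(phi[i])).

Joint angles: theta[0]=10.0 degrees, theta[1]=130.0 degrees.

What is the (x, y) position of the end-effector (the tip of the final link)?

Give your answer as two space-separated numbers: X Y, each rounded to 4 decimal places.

Answer: 1.9914 1.1290

Derivation:
joint[0] = (0.0000, 0.0000)  (base)
link 0: phi[0] = 10 = 10 deg
  cos(10 deg) = 0.9848, sin(10 deg) = 0.1736
  joint[1] = (0.0000, 0.0000) + 2.8 * (0.9848, 0.1736) = (0.0000 + 2.7575, 0.0000 + 0.4862) = (2.7575, 0.4862)
link 1: phi[1] = 10 + 130 = 140 deg
  cos(140 deg) = -0.7660, sin(140 deg) = 0.6428
  joint[2] = (2.7575, 0.4862) + 1 * (-0.7660, 0.6428) = (2.7575 + -0.7660, 0.4862 + 0.6428) = (1.9914, 1.1290)
End effector: (1.9914, 1.1290)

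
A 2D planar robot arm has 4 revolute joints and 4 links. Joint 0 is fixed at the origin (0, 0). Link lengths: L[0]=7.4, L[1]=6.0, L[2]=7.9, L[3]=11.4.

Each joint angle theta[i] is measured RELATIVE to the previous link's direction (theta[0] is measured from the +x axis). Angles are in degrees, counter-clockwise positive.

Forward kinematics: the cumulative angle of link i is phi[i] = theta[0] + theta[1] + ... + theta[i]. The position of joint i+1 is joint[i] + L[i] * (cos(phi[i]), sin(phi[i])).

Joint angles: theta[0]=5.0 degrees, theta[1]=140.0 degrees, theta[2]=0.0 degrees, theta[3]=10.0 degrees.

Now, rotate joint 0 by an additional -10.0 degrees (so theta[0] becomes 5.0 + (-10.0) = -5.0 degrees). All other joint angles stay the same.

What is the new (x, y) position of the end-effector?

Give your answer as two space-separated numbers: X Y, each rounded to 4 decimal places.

Answer: -11.7953 15.7226

Derivation:
joint[0] = (0.0000, 0.0000)  (base)
link 0: phi[0] = -5 = -5 deg
  cos(-5 deg) = 0.9962, sin(-5 deg) = -0.0872
  joint[1] = (0.0000, 0.0000) + 7.4 * (0.9962, -0.0872) = (0.0000 + 7.3718, 0.0000 + -0.6450) = (7.3718, -0.6450)
link 1: phi[1] = -5 + 140 = 135 deg
  cos(135 deg) = -0.7071, sin(135 deg) = 0.7071
  joint[2] = (7.3718, -0.6450) + 6 * (-0.7071, 0.7071) = (7.3718 + -4.2426, -0.6450 + 4.2426) = (3.1292, 3.5977)
link 2: phi[2] = -5 + 140 + 0 = 135 deg
  cos(135 deg) = -0.7071, sin(135 deg) = 0.7071
  joint[3] = (3.1292, 3.5977) + 7.9 * (-0.7071, 0.7071) = (3.1292 + -5.5861, 3.5977 + 5.5861) = (-2.4569, 9.1838)
link 3: phi[3] = -5 + 140 + 0 + 10 = 145 deg
  cos(145 deg) = -0.8192, sin(145 deg) = 0.5736
  joint[4] = (-2.4569, 9.1838) + 11.4 * (-0.8192, 0.5736) = (-2.4569 + -9.3383, 9.1838 + 6.5388) = (-11.7953, 15.7226)
End effector: (-11.7953, 15.7226)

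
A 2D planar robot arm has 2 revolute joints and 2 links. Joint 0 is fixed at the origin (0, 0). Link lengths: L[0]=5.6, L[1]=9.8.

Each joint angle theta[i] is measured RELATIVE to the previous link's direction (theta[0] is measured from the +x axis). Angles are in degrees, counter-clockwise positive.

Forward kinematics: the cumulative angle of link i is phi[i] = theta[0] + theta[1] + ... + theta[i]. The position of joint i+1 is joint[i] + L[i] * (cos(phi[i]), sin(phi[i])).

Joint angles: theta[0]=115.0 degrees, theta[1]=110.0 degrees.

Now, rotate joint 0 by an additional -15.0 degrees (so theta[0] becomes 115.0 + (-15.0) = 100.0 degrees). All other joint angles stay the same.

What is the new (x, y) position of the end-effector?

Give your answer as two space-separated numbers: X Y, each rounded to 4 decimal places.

Answer: -9.4595 0.6149

Derivation:
joint[0] = (0.0000, 0.0000)  (base)
link 0: phi[0] = 100 = 100 deg
  cos(100 deg) = -0.1736, sin(100 deg) = 0.9848
  joint[1] = (0.0000, 0.0000) + 5.6 * (-0.1736, 0.9848) = (0.0000 + -0.9724, 0.0000 + 5.5149) = (-0.9724, 5.5149)
link 1: phi[1] = 100 + 110 = 210 deg
  cos(210 deg) = -0.8660, sin(210 deg) = -0.5000
  joint[2] = (-0.9724, 5.5149) + 9.8 * (-0.8660, -0.5000) = (-0.9724 + -8.4870, 5.5149 + -4.9000) = (-9.4595, 0.6149)
End effector: (-9.4595, 0.6149)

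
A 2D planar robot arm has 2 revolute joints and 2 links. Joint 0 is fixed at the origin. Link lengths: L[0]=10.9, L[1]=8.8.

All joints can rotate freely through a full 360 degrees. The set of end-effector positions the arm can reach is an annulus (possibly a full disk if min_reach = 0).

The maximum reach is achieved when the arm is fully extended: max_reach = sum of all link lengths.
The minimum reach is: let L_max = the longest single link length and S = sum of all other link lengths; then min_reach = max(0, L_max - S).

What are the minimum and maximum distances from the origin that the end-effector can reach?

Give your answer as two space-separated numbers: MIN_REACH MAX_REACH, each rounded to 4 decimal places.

Link lengths: [10.9, 8.8]
max_reach = 10.9 + 8.8 = 19.7
L_max = max([10.9, 8.8]) = 10.9
S (sum of others) = 19.7 - 10.9 = 8.8
min_reach = max(0, 10.9 - 8.8) = max(0, 2.1) = 2.1

Answer: 2.1000 19.7000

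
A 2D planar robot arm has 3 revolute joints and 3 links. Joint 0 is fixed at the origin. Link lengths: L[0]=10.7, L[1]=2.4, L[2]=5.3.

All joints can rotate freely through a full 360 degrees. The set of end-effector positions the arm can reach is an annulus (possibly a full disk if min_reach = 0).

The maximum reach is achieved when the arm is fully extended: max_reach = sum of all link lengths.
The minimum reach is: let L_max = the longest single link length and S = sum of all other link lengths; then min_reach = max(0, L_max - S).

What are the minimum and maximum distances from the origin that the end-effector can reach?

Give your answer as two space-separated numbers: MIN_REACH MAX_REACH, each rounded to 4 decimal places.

Answer: 3.0000 18.4000

Derivation:
Link lengths: [10.7, 2.4, 5.3]
max_reach = 10.7 + 2.4 + 5.3 = 18.4
L_max = max([10.7, 2.4, 5.3]) = 10.7
S (sum of others) = 18.4 - 10.7 = 7.7
min_reach = max(0, 10.7 - 7.7) = max(0, 3) = 3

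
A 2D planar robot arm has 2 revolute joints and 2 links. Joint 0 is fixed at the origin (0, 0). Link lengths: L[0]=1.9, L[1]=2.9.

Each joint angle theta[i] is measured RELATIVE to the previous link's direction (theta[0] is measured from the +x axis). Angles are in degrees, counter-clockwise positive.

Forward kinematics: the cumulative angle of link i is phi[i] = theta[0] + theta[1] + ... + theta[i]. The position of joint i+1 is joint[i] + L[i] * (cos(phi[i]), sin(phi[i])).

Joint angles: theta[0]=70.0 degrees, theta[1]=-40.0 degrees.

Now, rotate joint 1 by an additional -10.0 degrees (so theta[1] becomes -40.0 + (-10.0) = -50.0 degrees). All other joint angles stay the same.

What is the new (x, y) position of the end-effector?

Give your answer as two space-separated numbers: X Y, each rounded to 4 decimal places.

Answer: 3.3749 2.7773

Derivation:
joint[0] = (0.0000, 0.0000)  (base)
link 0: phi[0] = 70 = 70 deg
  cos(70 deg) = 0.3420, sin(70 deg) = 0.9397
  joint[1] = (0.0000, 0.0000) + 1.9 * (0.3420, 0.9397) = (0.0000 + 0.6498, 0.0000 + 1.7854) = (0.6498, 1.7854)
link 1: phi[1] = 70 + -50 = 20 deg
  cos(20 deg) = 0.9397, sin(20 deg) = 0.3420
  joint[2] = (0.6498, 1.7854) + 2.9 * (0.9397, 0.3420) = (0.6498 + 2.7251, 1.7854 + 0.9919) = (3.3749, 2.7773)
End effector: (3.3749, 2.7773)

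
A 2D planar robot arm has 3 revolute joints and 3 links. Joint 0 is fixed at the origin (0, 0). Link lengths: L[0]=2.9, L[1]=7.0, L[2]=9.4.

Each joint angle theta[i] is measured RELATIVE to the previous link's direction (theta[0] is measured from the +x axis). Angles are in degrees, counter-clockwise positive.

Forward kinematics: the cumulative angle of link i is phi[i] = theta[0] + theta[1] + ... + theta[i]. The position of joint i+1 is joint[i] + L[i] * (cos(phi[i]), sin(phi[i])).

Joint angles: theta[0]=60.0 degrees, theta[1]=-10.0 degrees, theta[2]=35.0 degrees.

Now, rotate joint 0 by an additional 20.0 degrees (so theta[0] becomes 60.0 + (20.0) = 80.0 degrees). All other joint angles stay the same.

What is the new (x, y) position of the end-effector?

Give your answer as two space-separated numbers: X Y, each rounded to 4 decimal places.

joint[0] = (0.0000, 0.0000)  (base)
link 0: phi[0] = 80 = 80 deg
  cos(80 deg) = 0.1736, sin(80 deg) = 0.9848
  joint[1] = (0.0000, 0.0000) + 2.9 * (0.1736, 0.9848) = (0.0000 + 0.5036, 0.0000 + 2.8559) = (0.5036, 2.8559)
link 1: phi[1] = 80 + -10 = 70 deg
  cos(70 deg) = 0.3420, sin(70 deg) = 0.9397
  joint[2] = (0.5036, 2.8559) + 7 * (0.3420, 0.9397) = (0.5036 + 2.3941, 2.8559 + 6.5778) = (2.8977, 9.4338)
link 2: phi[2] = 80 + -10 + 35 = 105 deg
  cos(105 deg) = -0.2588, sin(105 deg) = 0.9659
  joint[3] = (2.8977, 9.4338) + 9.4 * (-0.2588, 0.9659) = (2.8977 + -2.4329, 9.4338 + 9.0797) = (0.4648, 18.5135)
End effector: (0.4648, 18.5135)

Answer: 0.4648 18.5135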